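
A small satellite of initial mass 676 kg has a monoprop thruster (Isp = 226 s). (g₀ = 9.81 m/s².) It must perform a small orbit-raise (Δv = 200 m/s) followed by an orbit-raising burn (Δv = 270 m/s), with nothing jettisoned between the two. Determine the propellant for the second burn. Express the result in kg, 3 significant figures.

v_e = Isp · g₀ = 226 × 9.81 = 2217.1 m/s.
After the first burn: m = 676 × exp(−200/2217.1) = 676 × 0.91374 = 617.688 kg.
After the second burn: m = 617.688 × exp(−270/2217.1) = 617.688 × 0.88534 = 546.864 kg.
Second-burn propellant = 617.688 − 546.864 = 70.824 kg.

propellant for the second burn ≈ 70.8 kg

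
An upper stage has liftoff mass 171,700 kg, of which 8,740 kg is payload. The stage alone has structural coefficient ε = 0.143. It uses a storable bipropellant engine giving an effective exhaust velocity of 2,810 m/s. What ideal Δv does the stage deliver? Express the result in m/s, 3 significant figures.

Δv ≈ 4720 m/s

Stage wet mass = m₀ − payload = 171,700 − 8,740 = 162,960 kg.
Stage dry mass = ε × stage wet mass = 0.143 × 162,960 = 23,303.3 kg.
Burnout mass m_f = stage dry + payload = 23,303.3 + 8,740 = 32,043.3 kg.
Δv = v_e · ln(171,700/32,043.3) = 2810.0 × ln(5.358) = 2810.0 × 1.6787 ≈ 4717 m/s.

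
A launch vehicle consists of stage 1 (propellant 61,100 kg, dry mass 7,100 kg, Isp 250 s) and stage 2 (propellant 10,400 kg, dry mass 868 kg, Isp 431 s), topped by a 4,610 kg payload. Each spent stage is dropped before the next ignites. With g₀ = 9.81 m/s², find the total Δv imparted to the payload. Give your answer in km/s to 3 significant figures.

Δv ≈ 7.68 km/s

Ignition mass of stage 1 = 61,100+7,100 + 10,400+868 + 4,610 = 84,078 kg.
Stage 1: m₀ = 84,078 kg, m_f = 84,078 − 61,100 = 22,978 kg; Δv = 250×9.81×ln(3.659) = 2452.5×1.2972 ≈ 3181 m/s.
Stage 2: m₀ = 15,878 kg, m_f = 15,878 − 10,400 = 5,478 kg; Δv = 431×9.81×ln(2.899) = 4228.1×1.0642 ≈ 4500 m/s.
Total Δv = 3181 + 4500 = 7681 m/s.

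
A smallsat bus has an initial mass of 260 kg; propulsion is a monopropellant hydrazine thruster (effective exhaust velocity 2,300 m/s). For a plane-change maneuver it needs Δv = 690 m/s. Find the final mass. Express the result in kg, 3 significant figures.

final mass ≈ 193 kg

From the ideal rocket equation, m₀/m_f = exp(Δv / v_e) = exp(690 / 2300.0) = exp(0.3000) = 1.3499.
m_f = m₀ / 1.3499 = 260 / 1.3499 = 192.607 kg.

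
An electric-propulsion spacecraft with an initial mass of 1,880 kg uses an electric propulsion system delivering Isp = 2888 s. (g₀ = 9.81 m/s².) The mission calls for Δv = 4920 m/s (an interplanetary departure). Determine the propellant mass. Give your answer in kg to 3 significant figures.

propellant mass ≈ 300 kg

v_e = Isp · g₀ = 2888 × 9.81 = 28331.3 m/s.
Rocket equation: m₀/m_f = exp(Δv / v_e) = exp(4920 / 28331.3) = exp(0.1737) = 1.1897.
m_f = 1,880 / 1.1897 = 1,580.23 kg, so propellant = m₀ − m_f = 1,880 − 1,580.23 = 299.77 kg.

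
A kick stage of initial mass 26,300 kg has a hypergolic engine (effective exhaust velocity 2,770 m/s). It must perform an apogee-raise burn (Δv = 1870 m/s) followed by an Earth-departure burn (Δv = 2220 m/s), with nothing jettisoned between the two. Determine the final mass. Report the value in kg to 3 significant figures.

final mass ≈ 6010 kg

After the first burn: m = 26300 × exp(−1870/2770.0) = 26300 × 0.50911 = 13,389.6 kg.
After the second burn: m = 13,389.6 × exp(−2220/2770.0) = 13,389.6 × 0.44868 = 6,007.65 kg.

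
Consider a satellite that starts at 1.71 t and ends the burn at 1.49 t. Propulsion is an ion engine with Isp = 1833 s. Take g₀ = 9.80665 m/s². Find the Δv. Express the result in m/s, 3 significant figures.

v_e = Isp · g₀ = 1833 × 9.80665 = 17975.6 m/s.
Rocket equation: Δv = v_e · ln(m₀/m_f) = 17975.6 × ln(1.148) = 17975.6 × 0.1377 ≈ 2475.5 m/s.

Δv ≈ 2480 m/s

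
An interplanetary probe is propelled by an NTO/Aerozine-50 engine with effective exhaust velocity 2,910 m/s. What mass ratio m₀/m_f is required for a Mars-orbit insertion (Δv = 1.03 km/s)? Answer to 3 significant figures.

mass ratio ≈ 1.42

m₀/m_f = exp(Δv / v_e) = exp(1030 / 2910.0) = exp(0.3540) = 1.4247.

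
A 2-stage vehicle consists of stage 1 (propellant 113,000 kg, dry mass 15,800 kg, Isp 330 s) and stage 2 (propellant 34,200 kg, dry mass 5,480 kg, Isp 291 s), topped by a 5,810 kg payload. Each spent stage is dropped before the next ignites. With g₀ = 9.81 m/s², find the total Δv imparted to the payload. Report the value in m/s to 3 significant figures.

Δv ≈ 7360 m/s

Ignition mass of stage 1 = 113,000+15,800 + 34,200+5,480 + 5,810 = 174,290 kg.
Stage 1: m₀ = 174,290 kg, m_f = 174,290 − 113,000 = 61,290 kg; Δv = 330×9.81×ln(2.844) = 3237.3×1.0451 ≈ 3383 m/s.
Stage 2: m₀ = 45,490 kg, m_f = 45,490 − 34,200 = 11,290 kg; Δv = 291×9.81×ln(4.029) = 2854.7×1.3936 ≈ 3978 m/s.
Total Δv = 3383 + 3978 = 7361 m/s.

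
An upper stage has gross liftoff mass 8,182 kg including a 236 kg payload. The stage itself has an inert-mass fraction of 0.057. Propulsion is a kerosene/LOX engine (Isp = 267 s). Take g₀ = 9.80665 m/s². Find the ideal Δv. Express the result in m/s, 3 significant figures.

Stage wet mass = m₀ − payload = 8,182 − 236 = 7,946 kg.
Stage dry mass = ε × stage wet mass = 0.057 × 7,946 = 452.922 kg.
Burnout mass m_f = stage dry + payload = 452.922 + 236 = 688.922 kg.
v_e = Isp · g₀ = 267 × 9.80665 = 2618.4 m/s.
Δv = v_e · ln(8,182/688.922) = 2618.4 × ln(11.88) = 2618.4 × 2.4746 ≈ 6479 m/s.

Δv ≈ 6480 m/s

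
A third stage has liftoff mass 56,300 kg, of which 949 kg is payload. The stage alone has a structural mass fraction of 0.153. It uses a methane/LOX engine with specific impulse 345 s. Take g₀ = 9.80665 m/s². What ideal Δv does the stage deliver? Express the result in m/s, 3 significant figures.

Stage wet mass = m₀ − payload = 56,300 − 949 = 55,351 kg.
Stage dry mass = ε × stage wet mass = 0.153 × 55,351 = 8,468.7 kg.
Burnout mass m_f = stage dry + payload = 8,468.7 + 949 = 9,417.7 kg.
v_e = Isp · g₀ = 345 × 9.80665 = 3383.3 m/s.
Rocket equation: Δv = v_e · ln(56,300/9,417.7) = 3383.3 × ln(5.978) = 3383.3 × 1.7881 ≈ 6050 m/s.

Δv ≈ 6050 m/s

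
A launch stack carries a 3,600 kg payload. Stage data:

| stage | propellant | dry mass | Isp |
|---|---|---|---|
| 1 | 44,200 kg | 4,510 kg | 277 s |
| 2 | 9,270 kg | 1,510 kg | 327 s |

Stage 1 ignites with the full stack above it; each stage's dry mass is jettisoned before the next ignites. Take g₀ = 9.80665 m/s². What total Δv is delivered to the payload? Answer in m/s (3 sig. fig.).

Ignition mass of stage 1 = 44,200+4,510 + 9,270+1,510 + 3,600 = 63,090 kg.
Stage 1: m₀ = 63,090 kg, m_f = 63,090 − 44,200 = 18,890 kg; Δv = 277×9.80665×ln(3.34) = 2716.4×1.2059 ≈ 3276 m/s.
Stage 2: m₀ = 14,380 kg, m_f = 14,380 − 9,270 = 5,110 kg; Δv = 327×9.80665×ln(2.814) = 3206.8×1.0346 ≈ 3318 m/s.
Total Δv = 3276 + 3318 = 6594 m/s.

Δv ≈ 6590 m/s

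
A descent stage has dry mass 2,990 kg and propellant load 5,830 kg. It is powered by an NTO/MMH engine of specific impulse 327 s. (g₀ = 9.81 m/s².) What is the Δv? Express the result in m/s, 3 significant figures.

v_e = Isp · g₀ = 327 × 9.81 = 3207.9 m/s.
m₀ = m_dry + m_prop = 2,990 + 5,830 = 8,820 kg.
From the ideal rocket equation, Δv = v_e · ln(m₀/m_f) = 3207.9 × ln(2.95) = 3207.9 × 1.0817 ≈ 3470.1 m/s.

Δv ≈ 3470 m/s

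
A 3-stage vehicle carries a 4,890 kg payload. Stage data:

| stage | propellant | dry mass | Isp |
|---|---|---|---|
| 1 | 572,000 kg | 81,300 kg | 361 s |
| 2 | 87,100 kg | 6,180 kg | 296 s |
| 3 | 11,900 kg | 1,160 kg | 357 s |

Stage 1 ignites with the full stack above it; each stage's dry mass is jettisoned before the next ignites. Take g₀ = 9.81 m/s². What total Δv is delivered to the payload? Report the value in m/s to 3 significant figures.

Ignition mass of stage 1 = 572,000+81,300 + 87,100+6,180 + 11,900+1,160 + 4,890 = 764,530 kg.
Stage 1: m₀ = 764,530 kg, m_f = 764,530 − 572,000 = 192,530 kg; Δv = 361×9.81×ln(3.971) = 3541.4×1.3790 ≈ 4884 m/s.
Stage 2: m₀ = 111,230 kg, m_f = 111,230 − 87,100 = 24,130 kg; Δv = 296×9.81×ln(4.61) = 2903.8×1.5281 ≈ 4437 m/s.
Stage 3: m₀ = 17,950 kg, m_f = 17,950 − 11,900 = 6,050 kg; Δv = 357×9.81×ln(2.967) = 3502.2×1.0875 ≈ 3809 m/s.
Total Δv = 4884 + 4437 + 3809 = 13130 m/s.

Δv ≈ 13100 m/s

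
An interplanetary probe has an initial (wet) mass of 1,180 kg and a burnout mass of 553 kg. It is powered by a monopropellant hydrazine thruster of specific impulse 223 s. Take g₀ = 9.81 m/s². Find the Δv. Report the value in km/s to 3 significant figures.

v_e = Isp · g₀ = 223 × 9.81 = 2187.6 m/s.
Δv = v_e · ln(m₀/m_f) = 2187.6 × ln(2.134) = 2187.6 × 0.7579 ≈ 1658.0 m/s.

Δv ≈ 1.66 km/s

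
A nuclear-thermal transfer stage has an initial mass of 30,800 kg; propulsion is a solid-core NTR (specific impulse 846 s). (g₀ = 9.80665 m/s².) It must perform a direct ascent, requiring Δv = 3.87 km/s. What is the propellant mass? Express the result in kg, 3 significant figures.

v_e = Isp · g₀ = 846 × 9.80665 = 8296.4 m/s.
By the Tsiolkovsky rocket equation, m₀/m_f = exp(Δv / v_e) = exp(3870 / 8296.4) = exp(0.4665) = 1.5943.
m_f = 30,800 / 1.5943 = 19,318.8 kg, so propellant = m₀ − m_f = 30,800 − 19,318.8 = 11,481.2 kg.

propellant mass ≈ 11500 kg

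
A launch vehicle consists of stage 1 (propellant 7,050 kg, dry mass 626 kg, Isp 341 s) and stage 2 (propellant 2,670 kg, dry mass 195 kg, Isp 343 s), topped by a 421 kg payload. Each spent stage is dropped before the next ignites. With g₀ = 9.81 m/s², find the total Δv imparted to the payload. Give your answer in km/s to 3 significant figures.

Δv ≈ 9.08 km/s

Ignition mass of stage 1 = 7,050+626 + 2,670+195 + 421 = 10,962 kg.
Stage 1: m₀ = 10,962 kg, m_f = 10,962 − 7,050 = 3,912 kg; Δv = 341×9.81×ln(2.802) = 3345.2×1.0304 ≈ 3447 m/s.
Stage 2: m₀ = 3,286 kg, m_f = 3,286 − 2,670 = 616 kg; Δv = 343×9.81×ln(5.334) = 3364.8×1.6742 ≈ 5633 m/s.
Total Δv = 3447 + 5633 = 9080 m/s.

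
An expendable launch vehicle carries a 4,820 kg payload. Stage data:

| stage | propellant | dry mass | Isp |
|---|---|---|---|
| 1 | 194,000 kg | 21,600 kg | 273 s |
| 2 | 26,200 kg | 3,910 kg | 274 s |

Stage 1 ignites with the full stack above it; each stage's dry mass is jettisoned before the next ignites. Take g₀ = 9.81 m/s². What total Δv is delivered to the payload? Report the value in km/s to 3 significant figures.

Δv ≈ 7.71 km/s

Ignition mass of stage 1 = 194,000+21,600 + 26,200+3,910 + 4,820 = 250,530 kg.
Stage 1: m₀ = 250,530 kg, m_f = 250,530 − 194,000 = 56,530 kg; Δv = 273×9.81×ln(4.432) = 2678.1×1.4888 ≈ 3987 m/s.
Stage 2: m₀ = 34,930 kg, m_f = 34,930 − 26,200 = 8,730 kg; Δv = 274×9.81×ln(4.001) = 2687.9×1.3866 ≈ 3727 m/s.
Total Δv = 3987 + 3727 = 7714 m/s.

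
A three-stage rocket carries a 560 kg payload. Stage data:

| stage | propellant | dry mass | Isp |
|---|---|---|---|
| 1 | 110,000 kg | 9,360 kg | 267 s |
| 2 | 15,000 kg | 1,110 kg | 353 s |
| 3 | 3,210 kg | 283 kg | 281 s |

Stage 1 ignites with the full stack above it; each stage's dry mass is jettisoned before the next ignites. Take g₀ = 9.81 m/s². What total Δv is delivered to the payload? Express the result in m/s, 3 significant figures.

Ignition mass of stage 1 = 110,000+9,360 + 15,000+1,110 + 3,210+283 + 560 = 139,523 kg.
Stage 1: m₀ = 139,523 kg, m_f = 139,523 − 110,000 = 29,523 kg; Δv = 267×9.81×ln(4.726) = 2619.3×1.5531 ≈ 4068 m/s.
Stage 2: m₀ = 20,163 kg, m_f = 20,163 − 15,000 = 5,163 kg; Δv = 353×9.81×ln(3.905) = 3462.9×1.3623 ≈ 4718 m/s.
Stage 3: m₀ = 4,053 kg, m_f = 4,053 − 3,210 = 843 kg; Δv = 281×9.81×ln(4.808) = 2756.6×1.5702 ≈ 4329 m/s.
Total Δv = 4068 + 4718 + 4329 = 13115 m/s.

Δv ≈ 13100 m/s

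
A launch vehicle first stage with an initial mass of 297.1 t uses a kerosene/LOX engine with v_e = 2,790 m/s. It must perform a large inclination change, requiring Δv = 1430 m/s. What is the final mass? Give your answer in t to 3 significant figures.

final mass ≈ 178 t

Rocket equation: m₀/m_f = exp(Δv / v_e) = exp(1430 / 2790.0) = exp(0.5125) = 1.6695.
m_f = m₀ / 1.6695 = 297.1 / 1.6695 = 177.957 t.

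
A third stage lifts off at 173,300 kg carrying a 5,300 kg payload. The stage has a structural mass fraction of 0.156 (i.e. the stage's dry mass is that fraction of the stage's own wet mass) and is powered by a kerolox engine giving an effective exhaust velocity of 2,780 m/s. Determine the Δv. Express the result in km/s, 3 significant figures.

Δv ≈ 4.74 km/s

Stage wet mass = m₀ − payload = 173,300 − 5,300 = 168,000 kg.
Stage dry mass = ε × stage wet mass = 0.156 × 168,000 = 26,208 kg.
Burnout mass m_f = stage dry + payload = 26,208 + 5,300 = 31,508 kg.
From the ideal rocket equation, Δv = v_e · ln(173,300/31,508) = 2780.0 × ln(5.5) = 2780.0 × 1.7048 ≈ 4739 m/s.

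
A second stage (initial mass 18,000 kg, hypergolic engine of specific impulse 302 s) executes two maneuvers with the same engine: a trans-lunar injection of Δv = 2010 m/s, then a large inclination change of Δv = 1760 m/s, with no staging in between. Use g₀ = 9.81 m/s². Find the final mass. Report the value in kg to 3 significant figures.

final mass ≈ 5040 kg

v_e = Isp · g₀ = 302 × 9.81 = 2962.6 m/s.
After the first burn: m = 18000 × exp(−2010/2962.6) = 18000 × 0.50740 = 9,133.2 kg.
After the second burn: m = 9,133.2 × exp(−1760/2962.6) = 9,133.2 × 0.55208 = 5,042.26 kg.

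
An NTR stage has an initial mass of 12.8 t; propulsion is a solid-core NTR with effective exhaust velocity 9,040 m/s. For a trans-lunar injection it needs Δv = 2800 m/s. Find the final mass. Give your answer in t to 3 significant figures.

m₀/m_f = exp(Δv / v_e) = exp(2800 / 9040.0) = exp(0.3097) = 1.3631.
m_f = m₀ / 1.3631 = 12.8 / 1.3631 = 9.39036 t.

final mass ≈ 9.39 t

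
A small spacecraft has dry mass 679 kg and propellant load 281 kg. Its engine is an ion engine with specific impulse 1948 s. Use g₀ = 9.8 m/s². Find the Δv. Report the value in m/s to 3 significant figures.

Δv ≈ 6610 m/s

v_e = Isp · g₀ = 1948 × 9.8 = 19090.4 m/s.
m₀ = m_dry + m_prop = 679 + 281 = 960 kg.
Using Δv = v_e ln(m₀/m_f): Δv = v_e · ln(m₀/m_f) = 19090.4 × ln(1.414) = 19090.4 × 0.3463 ≈ 6611.2 m/s.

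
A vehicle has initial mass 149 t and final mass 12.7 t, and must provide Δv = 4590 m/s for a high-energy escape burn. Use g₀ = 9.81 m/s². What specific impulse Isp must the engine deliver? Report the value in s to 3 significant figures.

Isp ≈ 190 s

ln(m₀/m_f) = ln(149000/12700) = ln(11.73) = 2.4623.
Rocket equation: v_e = Δv / ln(m₀/m_f) = 4590 / 2.4623 = 1864.1 m/s.
Isp = v_e / g₀ = 1864.1 / 9.81 = 190.0 s.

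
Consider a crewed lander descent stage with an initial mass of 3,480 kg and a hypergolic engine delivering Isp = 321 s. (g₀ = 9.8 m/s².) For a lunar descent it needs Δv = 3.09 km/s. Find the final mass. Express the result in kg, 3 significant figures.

final mass ≈ 1300 kg

v_e = Isp · g₀ = 321 × 9.8 = 3145.8 m/s.
Using Δv = v_e ln(m₀/m_f): m₀/m_f = exp(Δv / v_e) = exp(3090 / 3145.8) = exp(0.9823) = 2.6705.
m_f = m₀ / 2.6705 = 3,480 / 2.6705 = 1,303.13 kg.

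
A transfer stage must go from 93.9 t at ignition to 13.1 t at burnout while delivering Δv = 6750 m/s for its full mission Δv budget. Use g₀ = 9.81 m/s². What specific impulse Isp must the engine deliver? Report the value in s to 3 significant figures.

ln(m₀/m_f) = ln(93900/13100) = ln(7.168) = 1.9696.
By the Tsiolkovsky rocket equation, v_e = Δv / ln(m₀/m_f) = 6750 / 1.9696 = 3427.1 m/s.
Isp = v_e / g₀ = 3427.1 / 9.81 = 349.3 s.

Isp ≈ 349 s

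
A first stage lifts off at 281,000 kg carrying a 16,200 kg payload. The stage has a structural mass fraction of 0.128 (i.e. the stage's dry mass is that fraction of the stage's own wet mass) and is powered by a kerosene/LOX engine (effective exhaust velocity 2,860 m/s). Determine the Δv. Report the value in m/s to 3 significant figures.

Stage wet mass = m₀ − payload = 281,000 − 16,200 = 264,800 kg.
Stage dry mass = ε × stage wet mass = 0.128 × 264,800 = 33,894.4 kg.
Burnout mass m_f = stage dry + payload = 33,894.4 + 16,200 = 50,094.4 kg.
By the Tsiolkovsky rocket equation, Δv = v_e · ln(281,000/50,094.4) = 2860.0 × ln(5.609) = 2860.0 × 1.7244 ≈ 4932 m/s.

Δv ≈ 4930 m/s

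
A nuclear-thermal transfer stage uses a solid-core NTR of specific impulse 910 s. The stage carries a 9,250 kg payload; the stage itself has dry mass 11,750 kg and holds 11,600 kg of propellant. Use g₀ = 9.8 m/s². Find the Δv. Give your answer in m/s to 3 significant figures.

v_e = Isp · g₀ = 910 × 9.8 = 8918.0 m/s.
m₀ = payload + dry + propellant = 9,250 + 11,750 + 11,600 = 32,600 kg.
m_f = payload + dry = 9,250 + 11,750 = 21,000 kg.
By the Tsiolkovsky rocket equation, Δv = v_e · ln(m₀/m_f) = 8918.0 × ln(1.552) = 8918.0 × 0.4398 ≈ 3922.0 m/s.

Δv ≈ 3920 m/s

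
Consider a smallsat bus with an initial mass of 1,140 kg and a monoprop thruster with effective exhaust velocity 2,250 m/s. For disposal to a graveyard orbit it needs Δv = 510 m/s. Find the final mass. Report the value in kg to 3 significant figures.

m₀/m_f = exp(Δv / v_e) = exp(510 / 2250.0) = exp(0.2267) = 1.2544.
m_f = m₀ / 1.2544 = 1,140 / 1.2544 = 908.801 kg.

final mass ≈ 909 kg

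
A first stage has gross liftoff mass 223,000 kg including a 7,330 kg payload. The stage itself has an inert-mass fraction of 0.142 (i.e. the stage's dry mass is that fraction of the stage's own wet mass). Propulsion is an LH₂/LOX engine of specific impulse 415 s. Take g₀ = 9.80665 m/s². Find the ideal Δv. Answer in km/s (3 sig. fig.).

Stage wet mass = m₀ − payload = 223,000 − 7,330 = 215,670 kg.
Stage dry mass = ε × stage wet mass = 0.142 × 215,670 = 30,625.1 kg.
Burnout mass m_f = stage dry + payload = 30,625.1 + 7,330 = 37,955.1 kg.
v_e = Isp · g₀ = 415 × 9.80665 = 4069.8 m/s.
Rocket equation: Δv = v_e · ln(223,000/37,955.1) = 4069.8 × ln(5.875) = 4069.8 × 1.7708 ≈ 7207 m/s.

Δv ≈ 7.21 km/s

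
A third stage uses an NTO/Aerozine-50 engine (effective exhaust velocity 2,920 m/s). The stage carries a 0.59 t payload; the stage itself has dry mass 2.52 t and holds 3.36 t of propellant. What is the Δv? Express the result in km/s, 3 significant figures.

m₀ = payload + dry + propellant = 0.59 + 2.52 + 3.36 = 6.47 t.
m_f = payload + dry = 0.59 + 2.52 = 3.11 t.
By the Tsiolkovsky rocket equation, Δv = v_e · ln(m₀/m_f) = 2920.0 × ln(2.08) = 2920.0 × 0.7326 ≈ 2139.1 m/s.

Δv ≈ 2.14 km/s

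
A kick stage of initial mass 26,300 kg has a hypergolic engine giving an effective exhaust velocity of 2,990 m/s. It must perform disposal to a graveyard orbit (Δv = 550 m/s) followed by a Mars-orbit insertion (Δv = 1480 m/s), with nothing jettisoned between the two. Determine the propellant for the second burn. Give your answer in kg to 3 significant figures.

After the first burn: m = 26300 × exp(−550/2990.0) = 26300 × 0.83198 = 21,881.1 kg.
After the second burn: m = 21,881.1 × exp(−1480/2990.0) = 21,881.1 × 0.60958 = 13,338.3 kg.
Second-burn propellant = 21,881.1 − 13,338.3 = 8,542.8 kg.

propellant for the second burn ≈ 8540 kg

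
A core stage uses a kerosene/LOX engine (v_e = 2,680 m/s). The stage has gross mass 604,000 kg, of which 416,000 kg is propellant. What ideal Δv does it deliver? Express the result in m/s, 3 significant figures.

m_f = m₀ − m_prop = 604,000 − 416,000 = 188,000 kg.
Δv = v_e · ln(m₀/m_f) = 2680.0 × ln(3.213) = 2680.0 × 1.1671 ≈ 3127.9 m/s.

Δv ≈ 3130 m/s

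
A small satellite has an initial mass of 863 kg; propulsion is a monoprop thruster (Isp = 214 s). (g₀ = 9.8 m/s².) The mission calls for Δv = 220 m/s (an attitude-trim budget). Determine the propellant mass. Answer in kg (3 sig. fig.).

propellant mass ≈ 85.9 kg

v_e = Isp · g₀ = 214 × 9.8 = 2097.2 m/s.
Using Δv = v_e ln(m₀/m_f): m₀/m_f = exp(Δv / v_e) = exp(220 / 2097.2) = exp(0.1049) = 1.1106.
m_f = 863 / 1.1106 = 777.057 kg, so propellant = m₀ − m_f = 863 − 777.057 = 85.943 kg.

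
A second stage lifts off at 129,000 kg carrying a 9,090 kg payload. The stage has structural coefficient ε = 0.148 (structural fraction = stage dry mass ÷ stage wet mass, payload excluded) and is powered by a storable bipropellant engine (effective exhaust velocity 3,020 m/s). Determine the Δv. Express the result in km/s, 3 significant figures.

Stage wet mass = m₀ − payload = 129,000 − 9,090 = 119,910 kg.
Stage dry mass = ε × stage wet mass = 0.148 × 119,910 = 17,746.7 kg.
Burnout mass m_f = stage dry + payload = 17,746.7 + 9,090 = 26,836.7 kg.
By the Tsiolkovsky rocket equation, Δv = v_e · ln(129,000/26,836.7) = 3020.0 × ln(4.807) = 3020.0 × 1.5700 ≈ 4742 m/s.

Δv ≈ 4.74 km/s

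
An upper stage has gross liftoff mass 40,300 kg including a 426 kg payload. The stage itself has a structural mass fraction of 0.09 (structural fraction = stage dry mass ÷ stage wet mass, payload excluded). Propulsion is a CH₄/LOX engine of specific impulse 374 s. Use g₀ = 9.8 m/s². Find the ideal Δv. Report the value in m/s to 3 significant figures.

Δv ≈ 8450 m/s

Stage wet mass = m₀ − payload = 40,300 − 426 = 39,874 kg.
Stage dry mass = ε × stage wet mass = 0.09 × 39,874 = 3,588.66 kg.
Burnout mass m_f = stage dry + payload = 3,588.66 + 426 = 4,014.66 kg.
v_e = Isp · g₀ = 374 × 9.8 = 3665.2 m/s.
Using Δv = v_e ln(m₀/m_f): Δv = v_e · ln(40,300/4,014.66) = 3665.2 × ln(10.04) = 3665.2 × 2.3064 ≈ 8453 m/s.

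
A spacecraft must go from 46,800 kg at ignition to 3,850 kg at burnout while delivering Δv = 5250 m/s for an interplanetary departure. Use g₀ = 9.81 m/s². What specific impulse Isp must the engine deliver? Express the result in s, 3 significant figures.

ln(m₀/m_f) = ln(46800/3850) = ln(12.16) = 2.4978.
By the Tsiolkovsky rocket equation, v_e = Δv / ln(m₀/m_f) = 5250 / 2.4978 = 2101.8 m/s.
Isp = v_e / g₀ = 2101.8 / 9.81 = 214.3 s.

Isp ≈ 214 s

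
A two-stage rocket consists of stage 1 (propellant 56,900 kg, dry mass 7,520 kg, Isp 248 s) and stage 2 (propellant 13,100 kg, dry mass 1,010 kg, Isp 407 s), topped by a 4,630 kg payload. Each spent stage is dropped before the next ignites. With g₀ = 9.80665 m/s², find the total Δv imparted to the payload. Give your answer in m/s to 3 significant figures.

Ignition mass of stage 1 = 56,900+7,520 + 13,100+1,010 + 4,630 = 83,160 kg.
Stage 1: m₀ = 83,160 kg, m_f = 83,160 − 56,900 = 26,260 kg; Δv = 248×9.80665×ln(3.167) = 2432.0×1.1527 ≈ 2803 m/s.
Stage 2: m₀ = 18,740 kg, m_f = 18,740 − 13,100 = 5,640 kg; Δv = 407×9.80665×ln(3.323) = 3991.3×1.2008 ≈ 4793 m/s.
Total Δv = 2803 + 4793 = 7596 m/s.

Δv ≈ 7600 m/s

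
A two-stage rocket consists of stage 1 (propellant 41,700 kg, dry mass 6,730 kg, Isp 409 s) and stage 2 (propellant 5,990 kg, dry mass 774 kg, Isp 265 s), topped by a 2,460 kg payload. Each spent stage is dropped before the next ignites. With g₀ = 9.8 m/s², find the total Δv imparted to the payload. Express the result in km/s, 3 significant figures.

Δv ≈ 7.87 km/s

Ignition mass of stage 1 = 41,700+6,730 + 5,990+774 + 2,460 = 57,654 kg.
Stage 1: m₀ = 57,654 kg, m_f = 57,654 − 41,700 = 15,954 kg; Δv = 409×9.8×ln(3.614) = 4008.2×1.2848 ≈ 5150 m/s.
Stage 2: m₀ = 9,224 kg, m_f = 9,224 − 5,990 = 3,234 kg; Δv = 265×9.8×ln(2.852) = 2597.0×1.0481 ≈ 2722 m/s.
Total Δv = 5150 + 2722 = 7872 m/s.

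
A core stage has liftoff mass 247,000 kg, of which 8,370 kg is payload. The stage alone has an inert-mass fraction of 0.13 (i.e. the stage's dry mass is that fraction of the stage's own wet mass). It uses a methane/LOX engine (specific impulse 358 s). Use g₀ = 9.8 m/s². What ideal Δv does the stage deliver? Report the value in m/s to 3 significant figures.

Stage wet mass = m₀ − payload = 247,000 − 8,370 = 238,630 kg.
Stage dry mass = ε × stage wet mass = 0.13 × 238,630 = 31,021.9 kg.
Burnout mass m_f = stage dry + payload = 31,021.9 + 8,370 = 39,391.9 kg.
v_e = Isp · g₀ = 358 × 9.8 = 3508.4 m/s.
Δv = v_e · ln(247,000/39,391.9) = 3508.4 × ln(6.27) = 3508.4 × 1.8358 ≈ 6441 m/s.

Δv ≈ 6440 m/s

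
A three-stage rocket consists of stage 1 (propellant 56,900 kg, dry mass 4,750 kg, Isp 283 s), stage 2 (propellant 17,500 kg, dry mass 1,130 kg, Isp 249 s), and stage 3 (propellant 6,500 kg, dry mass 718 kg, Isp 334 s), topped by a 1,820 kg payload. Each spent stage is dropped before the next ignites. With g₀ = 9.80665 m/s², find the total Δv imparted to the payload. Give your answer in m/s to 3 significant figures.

Ignition mass of stage 1 = 56,900+4,750 + 17,500+1,130 + 6,500+718 + 1,820 = 89,318 kg.
Stage 1: m₀ = 89,318 kg, m_f = 89,318 − 56,900 = 32,418 kg; Δv = 283×9.80665×ln(2.755) = 2775.3×1.0135 ≈ 2813 m/s.
Stage 2: m₀ = 27,668 kg, m_f = 27,668 − 17,500 = 10,168 kg; Δv = 249×9.80665×ln(2.721) = 2441.9×1.0010 ≈ 2444 m/s.
Stage 3: m₀ = 9,038 kg, m_f = 9,038 − 6,500 = 2,538 kg; Δv = 334×9.80665×ln(3.561) = 3275.4×1.2701 ≈ 4160 m/s.
Total Δv = 2813 + 2444 + 4160 = 9417 m/s.

Δv ≈ 9420 m/s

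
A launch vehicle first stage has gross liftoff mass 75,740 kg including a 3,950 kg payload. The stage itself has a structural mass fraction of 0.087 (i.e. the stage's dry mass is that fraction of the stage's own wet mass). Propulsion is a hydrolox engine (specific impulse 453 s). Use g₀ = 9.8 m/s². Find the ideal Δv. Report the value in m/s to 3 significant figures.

Δv ≈ 8900 m/s

Stage wet mass = m₀ − payload = 75,740 − 3,950 = 71,790 kg.
Stage dry mass = ε × stage wet mass = 0.087 × 71,790 = 6,245.73 kg.
Burnout mass m_f = stage dry + payload = 6,245.73 + 3,950 = 10,195.73 kg.
v_e = Isp · g₀ = 453 × 9.8 = 4439.4 m/s.
By the Tsiolkovsky rocket equation, Δv = v_e · ln(75,740/10,195.73) = 4439.4 × ln(7.429) = 4439.4 × 2.0053 ≈ 8902 m/s.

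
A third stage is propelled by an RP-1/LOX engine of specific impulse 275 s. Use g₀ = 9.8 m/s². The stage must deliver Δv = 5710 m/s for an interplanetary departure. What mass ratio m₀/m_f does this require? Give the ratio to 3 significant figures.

v_e = Isp · g₀ = 275 × 9.8 = 2695.0 m/s.
m₀/m_f = exp(Δv / v_e) = exp(5710 / 2695.0) = exp(2.1187) = 8.3206.

mass ratio ≈ 8.32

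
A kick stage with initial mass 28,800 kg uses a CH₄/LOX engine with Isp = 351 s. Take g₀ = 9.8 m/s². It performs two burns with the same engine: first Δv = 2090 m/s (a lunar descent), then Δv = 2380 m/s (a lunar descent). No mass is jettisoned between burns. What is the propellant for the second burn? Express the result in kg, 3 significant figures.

propellant for the second burn ≈ 7830 kg

v_e = Isp · g₀ = 351 × 9.8 = 3439.8 m/s.
After the first burn: m = 28800 × exp(−2090/3439.8) = 28800 × 0.54466 = 15,686.2 kg.
After the second burn: m = 15,686.2 × exp(−2380/3439.8) = 15,686.2 × 0.50062 = 7,852.83 kg.
Second-burn propellant = 15,686.2 − 7,852.83 = 7,833.37 kg.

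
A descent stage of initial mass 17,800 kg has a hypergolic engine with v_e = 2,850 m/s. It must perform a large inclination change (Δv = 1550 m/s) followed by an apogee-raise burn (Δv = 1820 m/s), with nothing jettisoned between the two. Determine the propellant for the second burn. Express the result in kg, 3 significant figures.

propellant for the second burn ≈ 4880 kg

After the first burn: m = 17800 × exp(−1550/2850.0) = 17800 × 0.58050 = 10,332.9 kg.
After the second burn: m = 10,332.9 × exp(−1820/2850.0) = 10,332.9 × 0.52803 = 5,456.08 kg.
Second-burn propellant = 10,332.9 − 5,456.08 = 4,876.82 kg.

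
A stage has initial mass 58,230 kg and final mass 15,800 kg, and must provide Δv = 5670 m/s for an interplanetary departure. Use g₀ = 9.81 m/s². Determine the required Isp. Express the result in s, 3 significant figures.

Isp ≈ 443 s

ln(m₀/m_f) = ln(58230/15800) = ln(3.685) = 1.3044.
v_e = Δv / ln(m₀/m_f) = 5670 / 1.3044 = 4346.9 m/s.
Isp = v_e / g₀ = 4346.9 / 9.81 = 443.1 s.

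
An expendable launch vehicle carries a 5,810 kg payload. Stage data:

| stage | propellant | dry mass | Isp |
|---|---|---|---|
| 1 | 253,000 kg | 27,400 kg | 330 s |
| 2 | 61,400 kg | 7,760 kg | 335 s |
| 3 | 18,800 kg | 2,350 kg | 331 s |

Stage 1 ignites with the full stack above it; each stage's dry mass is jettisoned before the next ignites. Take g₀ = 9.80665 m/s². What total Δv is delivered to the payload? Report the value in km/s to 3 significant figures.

Ignition mass of stage 1 = 253,000+27,400 + 61,400+7,760 + 18,800+2,350 + 5,810 = 376,520 kg.
Stage 1: m₀ = 376,520 kg, m_f = 376,520 − 253,000 = 123,520 kg; Δv = 330×9.80665×ln(3.048) = 3236.2×1.1146 ≈ 3607 m/s.
Stage 2: m₀ = 96,120 kg, m_f = 96,120 − 61,400 = 34,720 kg; Δv = 335×9.80665×ln(2.768) = 3285.2×1.0183 ≈ 3345 m/s.
Stage 3: m₀ = 26,960 kg, m_f = 26,960 − 18,800 = 8,160 kg; Δv = 331×9.80665×ln(3.304) = 3246.0×1.1951 ≈ 3879 m/s.
Total Δv = 3607 + 3345 + 3879 = 10831 m/s.

Δv ≈ 10.8 km/s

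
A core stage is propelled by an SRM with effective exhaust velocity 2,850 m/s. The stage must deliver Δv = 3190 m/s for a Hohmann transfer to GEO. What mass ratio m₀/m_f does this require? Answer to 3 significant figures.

mass ratio ≈ 3.06

By the Tsiolkovsky rocket equation, m₀/m_f = exp(Δv / v_e) = exp(3190 / 2850.0) = exp(1.1193) = 3.0627.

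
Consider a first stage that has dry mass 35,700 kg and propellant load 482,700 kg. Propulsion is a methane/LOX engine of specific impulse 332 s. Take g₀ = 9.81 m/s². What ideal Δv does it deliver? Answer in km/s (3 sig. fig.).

v_e = Isp · g₀ = 332 × 9.81 = 3256.9 m/s.
m₀ = m_dry + m_prop = 35,700 + 482,700 = 518,400 kg.
Δv = v_e · ln(m₀/m_f) = 3256.9 × ln(14.52) = 3256.9 × 2.6756 ≈ 8714.2 m/s.

Δv ≈ 8.71 km/s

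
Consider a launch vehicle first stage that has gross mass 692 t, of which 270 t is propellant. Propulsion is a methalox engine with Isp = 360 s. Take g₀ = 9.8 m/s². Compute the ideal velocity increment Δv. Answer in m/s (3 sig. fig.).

v_e = Isp · g₀ = 360 × 9.8 = 3528.0 m/s.
m_f = m₀ − m_prop = 692 − 270 = 422 t.
Using Δv = v_e ln(m₀/m_f): Δv = v_e · ln(m₀/m_f) = 3528.0 × ln(1.64) = 3528.0 × 0.4946 ≈ 1744.9 m/s.

Δv ≈ 1740 m/s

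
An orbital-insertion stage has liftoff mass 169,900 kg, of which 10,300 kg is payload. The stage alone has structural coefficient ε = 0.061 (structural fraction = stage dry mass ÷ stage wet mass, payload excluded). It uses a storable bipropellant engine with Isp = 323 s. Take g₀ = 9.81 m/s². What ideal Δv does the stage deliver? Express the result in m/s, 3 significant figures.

Stage wet mass = m₀ − payload = 169,900 − 10,300 = 159,600 kg.
Stage dry mass = ε × stage wet mass = 0.061 × 159,600 = 9,735.6 kg.
Burnout mass m_f = stage dry + payload = 9,735.6 + 10,300 = 20,035.6 kg.
v_e = Isp · g₀ = 323 × 9.81 = 3168.6 m/s.
Δv = v_e · ln(169,900/20,035.6) = 3168.6 × ln(8.48) = 3168.6 × 2.1377 ≈ 6774 m/s.

Δv ≈ 6770 m/s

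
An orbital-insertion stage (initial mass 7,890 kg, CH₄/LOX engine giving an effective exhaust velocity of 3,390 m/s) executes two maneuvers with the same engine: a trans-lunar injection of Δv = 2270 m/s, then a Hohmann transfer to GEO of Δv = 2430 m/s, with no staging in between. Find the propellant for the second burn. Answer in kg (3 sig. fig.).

propellant for the second burn ≈ 2070 kg

After the first burn: m = 7890 × exp(−2270/3390.0) = 7890 × 0.51190 = 4,038.89 kg.
After the second burn: m = 4,038.89 × exp(−2430/3390.0) = 4,038.89 × 0.48831 = 1,972.23 kg.
Second-burn propellant = 4,038.89 − 1,972.23 = 2,066.66 kg.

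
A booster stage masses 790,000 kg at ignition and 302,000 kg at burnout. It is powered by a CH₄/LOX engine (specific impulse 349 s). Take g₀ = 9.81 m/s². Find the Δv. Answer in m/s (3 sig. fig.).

v_e = Isp · g₀ = 349 × 9.81 = 3423.7 m/s.
From the ideal rocket equation, Δv = v_e · ln(m₀/m_f) = 3423.7 × ln(2.616) = 3423.7 × 0.9616 ≈ 3292.2 m/s.

Δv ≈ 3290 m/s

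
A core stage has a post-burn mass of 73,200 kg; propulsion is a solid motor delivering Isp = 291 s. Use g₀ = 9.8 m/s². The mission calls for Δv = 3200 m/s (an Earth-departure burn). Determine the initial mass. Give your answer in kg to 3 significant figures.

initial mass ≈ 225000 kg

v_e = Isp · g₀ = 291 × 9.8 = 2851.8 m/s.
m₀/m_f = exp(Δv / v_e) = exp(3200 / 2851.8) = exp(1.1221) = 3.0713.
m₀ = m_f × 3.0713 = 73,200 × 3.0713 = 224,819 kg.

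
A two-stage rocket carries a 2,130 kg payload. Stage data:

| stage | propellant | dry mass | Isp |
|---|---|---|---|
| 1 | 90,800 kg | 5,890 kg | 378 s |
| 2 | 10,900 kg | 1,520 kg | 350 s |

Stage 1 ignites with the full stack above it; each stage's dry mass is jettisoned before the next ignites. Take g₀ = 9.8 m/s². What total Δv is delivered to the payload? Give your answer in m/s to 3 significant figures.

Δv ≈ 11000 m/s

Ignition mass of stage 1 = 90,800+5,890 + 10,900+1,520 + 2,130 = 111,240 kg.
Stage 1: m₀ = 111,240 kg, m_f = 111,240 − 90,800 = 20,440 kg; Δv = 378×9.8×ln(5.442) = 3704.4×1.6942 ≈ 6276 m/s.
Stage 2: m₀ = 14,550 kg, m_f = 14,550 − 10,900 = 3,650 kg; Δv = 350×9.8×ln(3.986) = 3430.0×1.3829 ≈ 4743 m/s.
Total Δv = 6276 + 4743 = 11019 m/s.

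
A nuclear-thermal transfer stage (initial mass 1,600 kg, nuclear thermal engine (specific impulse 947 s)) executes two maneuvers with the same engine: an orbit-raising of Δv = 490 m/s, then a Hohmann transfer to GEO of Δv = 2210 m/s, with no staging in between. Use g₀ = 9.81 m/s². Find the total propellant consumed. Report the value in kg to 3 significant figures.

total propellant consumed ≈ 404 kg

v_e = Isp · g₀ = 947 × 9.81 = 9290.1 m/s.
After the first burn: m = 1600 × exp(−490/9290.1) = 1600 × 0.94862 = 1,517.79 kg.
After the second burn: m = 1,517.79 × exp(−2210/9290.1) = 1,517.79 × 0.78829 = 1,196.46 kg.
Total propellant = m₀ − m_final = 1600 − 1,196.46 = 403.54 kg.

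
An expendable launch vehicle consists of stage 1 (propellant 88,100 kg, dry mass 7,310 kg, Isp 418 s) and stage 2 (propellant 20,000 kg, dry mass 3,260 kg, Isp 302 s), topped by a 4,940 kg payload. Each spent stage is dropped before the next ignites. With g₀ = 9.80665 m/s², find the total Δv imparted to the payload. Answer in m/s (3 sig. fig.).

Δv ≈ 8770 m/s

Ignition mass of stage 1 = 88,100+7,310 + 20,000+3,260 + 4,940 = 123,610 kg.
Stage 1: m₀ = 123,610 kg, m_f = 123,610 − 88,100 = 35,510 kg; Δv = 418×9.80665×ln(3.481) = 4099.2×1.2473 ≈ 5113 m/s.
Stage 2: m₀ = 28,200 kg, m_f = 28,200 − 20,000 = 8,200 kg; Δv = 302×9.80665×ln(3.439) = 2961.6×1.2352 ≈ 3658 m/s.
Total Δv = 5113 + 3658 = 8771 m/s.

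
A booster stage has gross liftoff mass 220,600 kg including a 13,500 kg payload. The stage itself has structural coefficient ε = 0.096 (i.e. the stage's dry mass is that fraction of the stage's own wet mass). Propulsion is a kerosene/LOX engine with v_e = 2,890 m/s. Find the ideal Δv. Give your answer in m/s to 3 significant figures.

Δv ≈ 5460 m/s

Stage wet mass = m₀ − payload = 220,600 − 13,500 = 207,100 kg.
Stage dry mass = ε × stage wet mass = 0.096 × 207,100 = 19,881.6 kg.
Burnout mass m_f = stage dry + payload = 19,881.6 + 13,500 = 33,381.6 kg.
From the ideal rocket equation, Δv = v_e · ln(220,600/33,381.6) = 2890.0 × ln(6.608) = 2890.0 × 1.8883 ≈ 5457 m/s.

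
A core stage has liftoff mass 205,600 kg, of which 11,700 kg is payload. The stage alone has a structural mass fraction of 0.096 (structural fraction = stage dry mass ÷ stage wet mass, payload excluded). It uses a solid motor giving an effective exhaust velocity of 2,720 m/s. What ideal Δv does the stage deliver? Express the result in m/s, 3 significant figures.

Stage wet mass = m₀ − payload = 205,600 − 11,700 = 193,900 kg.
Stage dry mass = ε × stage wet mass = 0.096 × 193,900 = 18,614.4 kg.
Burnout mass m_f = stage dry + payload = 18,614.4 + 11,700 = 30,314.4 kg.
Δv = v_e · ln(205,600/30,314.4) = 2720.0 × ln(6.782) = 2720.0 × 1.9143 ≈ 5207 m/s.

Δv ≈ 5210 m/s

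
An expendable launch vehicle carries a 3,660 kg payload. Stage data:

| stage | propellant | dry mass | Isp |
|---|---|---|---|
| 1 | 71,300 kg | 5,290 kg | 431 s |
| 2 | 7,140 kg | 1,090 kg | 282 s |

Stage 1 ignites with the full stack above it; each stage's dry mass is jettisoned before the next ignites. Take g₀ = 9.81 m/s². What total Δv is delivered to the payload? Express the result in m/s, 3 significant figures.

Ignition mass of stage 1 = 71,300+5,290 + 7,140+1,090 + 3,660 = 88,480 kg.
Stage 1: m₀ = 88,480 kg, m_f = 88,480 − 71,300 = 17,180 kg; Δv = 431×9.81×ln(5.15) = 4228.1×1.6390 ≈ 6930 m/s.
Stage 2: m₀ = 11,890 kg, m_f = 11,890 − 7,140 = 4,750 kg; Δv = 282×9.81×ln(2.503) = 2766.4×0.9176 ≈ 2538 m/s.
Total Δv = 6930 + 2538 = 9468 m/s.

Δv ≈ 9470 m/s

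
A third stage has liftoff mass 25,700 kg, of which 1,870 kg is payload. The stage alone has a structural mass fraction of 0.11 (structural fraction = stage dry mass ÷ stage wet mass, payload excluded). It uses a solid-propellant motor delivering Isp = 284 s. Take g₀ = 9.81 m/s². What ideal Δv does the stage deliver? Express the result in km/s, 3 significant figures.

Δv ≈ 4.86 km/s

Stage wet mass = m₀ − payload = 25,700 − 1,870 = 23,830 kg.
Stage dry mass = ε × stage wet mass = 0.11 × 23,830 = 2,621.3 kg.
Burnout mass m_f = stage dry + payload = 2,621.3 + 1,870 = 4,491.3 kg.
v_e = Isp · g₀ = 284 × 9.81 = 2786.0 m/s.
Δv = v_e · ln(25,700/4,491.3) = 2786.0 × ln(5.722) = 2786.0 × 1.7443 ≈ 4860 m/s.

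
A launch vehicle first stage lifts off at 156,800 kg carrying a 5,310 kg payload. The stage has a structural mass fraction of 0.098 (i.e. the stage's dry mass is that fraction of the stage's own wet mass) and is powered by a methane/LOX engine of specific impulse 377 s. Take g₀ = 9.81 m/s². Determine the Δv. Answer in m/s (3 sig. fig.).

Δv ≈ 7590 m/s

Stage wet mass = m₀ − payload = 156,800 − 5,310 = 151,490 kg.
Stage dry mass = ε × stage wet mass = 0.098 × 151,490 = 14,846 kg.
Burnout mass m_f = stage dry + payload = 14,846 + 5,310 = 20,156 kg.
v_e = Isp · g₀ = 377 × 9.81 = 3698.4 m/s.
By the Tsiolkovsky rocket equation, Δv = v_e · ln(156,800/20,156) = 3698.4 × ln(7.779) = 3698.4 × 2.0515 ≈ 7587 m/s.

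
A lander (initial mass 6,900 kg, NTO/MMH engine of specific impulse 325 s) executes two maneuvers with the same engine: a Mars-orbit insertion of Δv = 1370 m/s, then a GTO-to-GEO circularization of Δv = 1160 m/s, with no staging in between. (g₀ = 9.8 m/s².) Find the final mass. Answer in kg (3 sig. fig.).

final mass ≈ 3120 kg

v_e = Isp · g₀ = 325 × 9.8 = 3185.0 m/s.
After the first burn: m = 6900 × exp(−1370/3185.0) = 6900 × 0.65042 = 4,487.9 kg.
After the second burn: m = 4,487.9 × exp(−1160/3185.0) = 4,487.9 × 0.69475 = 3,117.97 kg.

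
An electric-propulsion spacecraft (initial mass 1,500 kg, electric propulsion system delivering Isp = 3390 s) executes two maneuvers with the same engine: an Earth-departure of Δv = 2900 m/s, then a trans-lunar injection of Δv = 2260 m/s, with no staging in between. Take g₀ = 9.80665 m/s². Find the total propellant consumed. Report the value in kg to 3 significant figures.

v_e = Isp · g₀ = 3390 × 9.80665 = 33244.5 m/s.
After the first burn: m = 1500 × exp(−2900/33244.5) = 1500 × 0.91646 = 1,374.69 kg.
After the second burn: m = 1,374.69 × exp(−2260/33244.5) = 1,374.69 × 0.93428 = 1,284.35 kg.
Total propellant = m₀ − m_final = 1500 − 1,284.35 = 215.65 kg.

total propellant consumed ≈ 216 kg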